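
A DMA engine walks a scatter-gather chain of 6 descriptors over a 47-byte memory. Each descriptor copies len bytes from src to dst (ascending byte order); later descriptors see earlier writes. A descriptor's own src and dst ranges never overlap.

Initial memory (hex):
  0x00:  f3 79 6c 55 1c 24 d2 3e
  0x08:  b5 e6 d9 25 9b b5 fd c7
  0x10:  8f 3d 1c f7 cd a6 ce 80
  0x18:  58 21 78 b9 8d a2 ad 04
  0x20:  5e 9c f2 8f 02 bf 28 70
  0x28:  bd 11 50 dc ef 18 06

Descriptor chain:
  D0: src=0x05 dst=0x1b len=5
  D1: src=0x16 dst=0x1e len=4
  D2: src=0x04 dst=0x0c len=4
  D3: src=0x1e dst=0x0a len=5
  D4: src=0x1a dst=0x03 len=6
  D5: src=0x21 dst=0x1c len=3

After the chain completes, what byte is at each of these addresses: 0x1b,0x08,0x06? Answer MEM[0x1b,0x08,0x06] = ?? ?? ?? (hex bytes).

  after D0: wrote 5B at 0x1b = 24d23eb5e6
  after D1: wrote 4B at 0x1e = ce805821
  after D2: wrote 4B at 0x0c = 1c24d23e
  after D3: wrote 5B at 0x0a = ce805821f2
  after D4: wrote 6B at 0x03 = 7824d23ece80
  after D5: wrote 3B at 0x1c = 21f28f
query mem[0x1b]=0x24, mem[0x08]=0x80, mem[0x06]=0x3e

MEM[0x1b,0x08,0x06] = 24 80 3e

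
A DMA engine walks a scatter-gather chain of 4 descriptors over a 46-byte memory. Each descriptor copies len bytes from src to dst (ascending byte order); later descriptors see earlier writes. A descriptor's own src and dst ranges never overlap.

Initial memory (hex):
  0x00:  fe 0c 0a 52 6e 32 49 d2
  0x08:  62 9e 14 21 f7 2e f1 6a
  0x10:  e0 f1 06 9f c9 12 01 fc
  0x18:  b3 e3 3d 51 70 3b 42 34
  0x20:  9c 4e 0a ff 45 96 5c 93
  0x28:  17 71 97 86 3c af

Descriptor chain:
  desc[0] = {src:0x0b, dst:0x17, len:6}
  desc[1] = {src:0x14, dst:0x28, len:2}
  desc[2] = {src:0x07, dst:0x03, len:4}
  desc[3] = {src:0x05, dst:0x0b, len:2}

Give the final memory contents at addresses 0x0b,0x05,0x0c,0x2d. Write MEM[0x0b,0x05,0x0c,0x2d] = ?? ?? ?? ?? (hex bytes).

MEM[0x0b,0x05,0x0c,0x2d] = 9e 9e 14 af

#0 dst[0x17+6] := {0x21,0xf7,0x2e,0xf1,0x6a,0xe0}
#1 dst[0x28+2] := {0xc9,0x12}
#2 dst[0x03+4] := {0xd2,0x62,0x9e,0x14}
#3 dst[0x0b+2] := {0x9e,0x14}
query mem[0x0b]=0x9e, mem[0x05]=0x9e, mem[0x0c]=0x14, mem[0x2d]=0xaf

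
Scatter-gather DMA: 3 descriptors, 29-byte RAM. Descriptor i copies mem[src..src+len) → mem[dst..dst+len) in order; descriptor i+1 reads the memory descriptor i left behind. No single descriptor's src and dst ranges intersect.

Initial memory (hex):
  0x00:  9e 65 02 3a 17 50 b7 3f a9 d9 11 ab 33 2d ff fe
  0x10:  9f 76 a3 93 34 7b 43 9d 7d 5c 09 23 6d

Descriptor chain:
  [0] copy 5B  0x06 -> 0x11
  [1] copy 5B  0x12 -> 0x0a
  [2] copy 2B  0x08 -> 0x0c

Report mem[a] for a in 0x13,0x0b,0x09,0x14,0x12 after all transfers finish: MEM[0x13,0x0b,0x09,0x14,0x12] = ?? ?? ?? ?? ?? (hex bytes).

MEM[0x13,0x0b,0x09,0x14,0x12] = a9 a9 d9 d9 3f

[0] 0x06->0x11 len=5 : b7 3f a9 d9 11
[1] 0x12->0x0a len=5 : 3f a9 d9 11 43
[2] 0x08->0x0c len=2 : a9 d9
query mem[0x13]=0xa9, mem[0x0b]=0xa9, mem[0x09]=0xd9, mem[0x14]=0xd9, mem[0x12]=0x3f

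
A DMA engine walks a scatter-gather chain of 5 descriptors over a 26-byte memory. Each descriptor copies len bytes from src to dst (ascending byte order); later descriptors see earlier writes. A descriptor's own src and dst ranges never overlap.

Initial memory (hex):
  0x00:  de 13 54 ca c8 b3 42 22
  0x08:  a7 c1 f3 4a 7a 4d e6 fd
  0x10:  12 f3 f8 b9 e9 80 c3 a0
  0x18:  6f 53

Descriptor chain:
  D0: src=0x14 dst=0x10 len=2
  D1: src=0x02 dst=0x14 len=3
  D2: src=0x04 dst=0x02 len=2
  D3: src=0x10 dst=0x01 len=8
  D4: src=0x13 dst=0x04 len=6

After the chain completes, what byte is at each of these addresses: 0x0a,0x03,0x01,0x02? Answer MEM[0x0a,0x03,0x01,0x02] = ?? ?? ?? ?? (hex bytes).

MEM[0x0a,0x03,0x01,0x02] = f3 f8 e9 80

D0: mem[0x10..0x11] <- [e9 80]
D1: mem[0x14..0x16] <- [54 ca c8]
D2: mem[0x02..0x03] <- [c8 b3]
D3: mem[0x01..0x08] <- [e9 80 f8 b9 54 ca c8 a0]
D4: mem[0x04..0x09] <- [b9 54 ca c8 a0 6f]
query mem[0x0a]=0xf3, mem[0x03]=0xf8, mem[0x01]=0xe9, mem[0x02]=0x80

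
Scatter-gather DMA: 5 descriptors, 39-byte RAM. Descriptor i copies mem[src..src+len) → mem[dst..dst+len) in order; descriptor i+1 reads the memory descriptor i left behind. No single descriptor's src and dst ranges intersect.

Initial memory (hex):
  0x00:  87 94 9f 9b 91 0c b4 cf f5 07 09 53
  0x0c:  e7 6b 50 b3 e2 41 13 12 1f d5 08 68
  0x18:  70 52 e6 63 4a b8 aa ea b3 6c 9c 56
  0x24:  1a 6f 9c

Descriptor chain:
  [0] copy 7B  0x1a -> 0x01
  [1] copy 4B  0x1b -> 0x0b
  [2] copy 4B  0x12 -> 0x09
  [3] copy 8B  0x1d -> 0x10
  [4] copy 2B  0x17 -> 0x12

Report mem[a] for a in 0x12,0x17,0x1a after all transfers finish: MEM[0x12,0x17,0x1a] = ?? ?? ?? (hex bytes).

#0 dst[0x01+7] := {0xe6,0x63,0x4a,0xb8,0xaa,0xea,0xb3}
#1 dst[0x0b+4] := {0x63,0x4a,0xb8,0xaa}
#2 dst[0x09+4] := {0x13,0x12,0x1f,0xd5}
#3 dst[0x10+8] := {0xb8,0xaa,0xea,0xb3,0x6c,0x9c,0x56,0x1a}
#4 dst[0x12+2] := {0x1a,0x70}
query mem[0x12]=0x1a, mem[0x17]=0x1a, mem[0x1a]=0xe6

MEM[0x12,0x17,0x1a] = 1a 1a e6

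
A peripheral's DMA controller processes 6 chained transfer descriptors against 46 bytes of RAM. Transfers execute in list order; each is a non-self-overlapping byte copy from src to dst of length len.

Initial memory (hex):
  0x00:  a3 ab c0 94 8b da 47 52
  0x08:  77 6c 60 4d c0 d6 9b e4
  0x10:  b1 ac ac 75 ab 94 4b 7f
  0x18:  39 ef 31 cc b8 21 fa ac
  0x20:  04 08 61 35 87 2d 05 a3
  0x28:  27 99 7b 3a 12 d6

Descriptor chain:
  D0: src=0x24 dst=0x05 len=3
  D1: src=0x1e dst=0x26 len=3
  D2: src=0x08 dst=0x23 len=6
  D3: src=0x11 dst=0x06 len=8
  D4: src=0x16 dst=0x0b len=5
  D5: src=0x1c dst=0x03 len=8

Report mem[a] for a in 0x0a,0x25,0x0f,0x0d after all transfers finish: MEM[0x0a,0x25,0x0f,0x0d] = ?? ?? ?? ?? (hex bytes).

  after D0: wrote 3B at 0x05 = 872d05
  after D1: wrote 3B at 0x26 = faac04
  after D2: wrote 6B at 0x23 = 776c604dc0d6
  after D3: wrote 8B at 0x06 = acac75ab944b7f39
  after D4: wrote 5B at 0x0b = 4b7f39ef31
  after D5: wrote 8B at 0x03 = b821faac04086177
query mem[0x0a]=0x77, mem[0x25]=0x60, mem[0x0f]=0x31, mem[0x0d]=0x39

MEM[0x0a,0x25,0x0f,0x0d] = 77 60 31 39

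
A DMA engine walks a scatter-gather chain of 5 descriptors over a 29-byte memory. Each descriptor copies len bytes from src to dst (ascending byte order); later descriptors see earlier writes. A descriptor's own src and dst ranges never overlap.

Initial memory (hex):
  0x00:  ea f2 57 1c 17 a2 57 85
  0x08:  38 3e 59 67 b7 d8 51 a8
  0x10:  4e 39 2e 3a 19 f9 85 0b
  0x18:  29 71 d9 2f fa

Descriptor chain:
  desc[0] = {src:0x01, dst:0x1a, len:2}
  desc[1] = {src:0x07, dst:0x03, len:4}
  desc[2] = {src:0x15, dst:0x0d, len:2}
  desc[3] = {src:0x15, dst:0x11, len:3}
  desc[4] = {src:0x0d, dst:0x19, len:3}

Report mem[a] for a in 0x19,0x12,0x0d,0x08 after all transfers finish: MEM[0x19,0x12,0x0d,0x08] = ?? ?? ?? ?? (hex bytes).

D0: mem[0x1a..0x1b] <- [f2 57]
D1: mem[0x03..0x06] <- [85 38 3e 59]
D2: mem[0x0d..0x0e] <- [f9 85]
D3: mem[0x11..0x13] <- [f9 85 0b]
D4: mem[0x19..0x1b] <- [f9 85 a8]
query mem[0x19]=0xf9, mem[0x12]=0x85, mem[0x0d]=0xf9, mem[0x08]=0x38

MEM[0x19,0x12,0x0d,0x08] = f9 85 f9 38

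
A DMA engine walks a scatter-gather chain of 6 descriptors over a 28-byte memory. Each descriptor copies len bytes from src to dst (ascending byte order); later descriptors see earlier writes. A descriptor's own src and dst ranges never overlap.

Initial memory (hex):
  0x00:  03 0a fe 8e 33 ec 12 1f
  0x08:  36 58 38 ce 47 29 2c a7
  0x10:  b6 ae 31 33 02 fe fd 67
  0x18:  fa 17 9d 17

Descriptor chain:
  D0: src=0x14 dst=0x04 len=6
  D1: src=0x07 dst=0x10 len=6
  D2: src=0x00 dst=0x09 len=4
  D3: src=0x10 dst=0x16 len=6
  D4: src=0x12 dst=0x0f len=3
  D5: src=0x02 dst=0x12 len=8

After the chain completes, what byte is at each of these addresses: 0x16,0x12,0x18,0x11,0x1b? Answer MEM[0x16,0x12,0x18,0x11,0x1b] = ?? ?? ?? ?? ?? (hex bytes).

MEM[0x16,0x12,0x18,0x11,0x1b] = fd fe fa ce 47

#0 dst[0x04+6] := {0x02,0xfe,0xfd,0x67,0xfa,0x17}
#1 dst[0x10+6] := {0x67,0xfa,0x17,0x38,0xce,0x47}
#2 dst[0x09+4] := {0x03,0x0a,0xfe,0x8e}
#3 dst[0x16+6] := {0x67,0xfa,0x17,0x38,0xce,0x47}
#4 dst[0x0f+3] := {0x17,0x38,0xce}
#5 dst[0x12+8] := {0xfe,0x8e,0x02,0xfe,0xfd,0x67,0xfa,0x03}
query mem[0x16]=0xfd, mem[0x12]=0xfe, mem[0x18]=0xfa, mem[0x11]=0xce, mem[0x1b]=0x47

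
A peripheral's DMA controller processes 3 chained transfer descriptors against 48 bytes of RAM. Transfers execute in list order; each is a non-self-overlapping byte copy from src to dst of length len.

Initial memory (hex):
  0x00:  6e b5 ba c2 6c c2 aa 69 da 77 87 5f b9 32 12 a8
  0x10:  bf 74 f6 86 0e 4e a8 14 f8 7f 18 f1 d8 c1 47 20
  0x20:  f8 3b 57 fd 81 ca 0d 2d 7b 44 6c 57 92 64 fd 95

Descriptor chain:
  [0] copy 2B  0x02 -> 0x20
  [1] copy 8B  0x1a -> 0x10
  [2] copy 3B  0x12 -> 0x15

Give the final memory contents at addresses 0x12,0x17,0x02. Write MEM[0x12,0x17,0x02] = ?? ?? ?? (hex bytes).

MEM[0x12,0x17,0x02] = d8 47 ba

  after D0: wrote 2B at 0x20 = bac2
  after D1: wrote 8B at 0x10 = 18f1d8c14720bac2
  after D2: wrote 3B at 0x15 = d8c147
query mem[0x12]=0xd8, mem[0x17]=0x47, mem[0x02]=0xba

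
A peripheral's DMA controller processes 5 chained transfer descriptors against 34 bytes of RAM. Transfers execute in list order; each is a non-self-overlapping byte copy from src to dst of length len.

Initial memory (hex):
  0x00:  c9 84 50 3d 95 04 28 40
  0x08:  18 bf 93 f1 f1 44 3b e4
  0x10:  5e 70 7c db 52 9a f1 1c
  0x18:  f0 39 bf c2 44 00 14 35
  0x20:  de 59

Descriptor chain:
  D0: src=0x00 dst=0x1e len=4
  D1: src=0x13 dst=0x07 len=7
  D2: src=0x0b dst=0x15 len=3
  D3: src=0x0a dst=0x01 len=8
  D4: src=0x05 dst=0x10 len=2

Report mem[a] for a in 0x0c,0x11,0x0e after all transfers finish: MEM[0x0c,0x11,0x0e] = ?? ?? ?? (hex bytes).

D0: mem[0x1e..0x21] <- [c9 84 50 3d]
D1: mem[0x07..0x0d] <- [db 52 9a f1 1c f0 39]
D2: mem[0x15..0x17] <- [1c f0 39]
D3: mem[0x01..0x08] <- [f1 1c f0 39 3b e4 5e 70]
D4: mem[0x10..0x11] <- [3b e4]
query mem[0x0c]=0xf0, mem[0x11]=0xe4, mem[0x0e]=0x3b

MEM[0x0c,0x11,0x0e] = f0 e4 3b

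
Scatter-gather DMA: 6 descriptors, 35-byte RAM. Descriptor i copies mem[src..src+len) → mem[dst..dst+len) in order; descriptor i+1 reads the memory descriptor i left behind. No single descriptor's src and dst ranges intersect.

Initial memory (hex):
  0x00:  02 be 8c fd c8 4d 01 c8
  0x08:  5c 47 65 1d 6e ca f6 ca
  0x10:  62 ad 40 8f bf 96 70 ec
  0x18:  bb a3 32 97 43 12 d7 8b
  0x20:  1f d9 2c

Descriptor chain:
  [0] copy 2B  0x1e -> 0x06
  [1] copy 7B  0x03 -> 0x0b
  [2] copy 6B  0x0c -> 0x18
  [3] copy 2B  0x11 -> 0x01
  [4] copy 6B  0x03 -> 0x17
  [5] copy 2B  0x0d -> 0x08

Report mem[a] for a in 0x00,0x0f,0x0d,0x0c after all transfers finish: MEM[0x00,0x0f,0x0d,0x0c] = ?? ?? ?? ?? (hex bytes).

MEM[0x00,0x0f,0x0d,0x0c] = 02 8b 4d c8

  after D0: wrote 2B at 0x06 = d78b
  after D1: wrote 7B at 0x0b = fdc84dd78b5c47
  after D2: wrote 6B at 0x18 = c84dd78b5c47
  after D3: wrote 2B at 0x01 = 4740
  after D4: wrote 6B at 0x17 = fdc84dd78b5c
  after D5: wrote 2B at 0x08 = 4dd7
query mem[0x00]=0x02, mem[0x0f]=0x8b, mem[0x0d]=0x4d, mem[0x0c]=0xc8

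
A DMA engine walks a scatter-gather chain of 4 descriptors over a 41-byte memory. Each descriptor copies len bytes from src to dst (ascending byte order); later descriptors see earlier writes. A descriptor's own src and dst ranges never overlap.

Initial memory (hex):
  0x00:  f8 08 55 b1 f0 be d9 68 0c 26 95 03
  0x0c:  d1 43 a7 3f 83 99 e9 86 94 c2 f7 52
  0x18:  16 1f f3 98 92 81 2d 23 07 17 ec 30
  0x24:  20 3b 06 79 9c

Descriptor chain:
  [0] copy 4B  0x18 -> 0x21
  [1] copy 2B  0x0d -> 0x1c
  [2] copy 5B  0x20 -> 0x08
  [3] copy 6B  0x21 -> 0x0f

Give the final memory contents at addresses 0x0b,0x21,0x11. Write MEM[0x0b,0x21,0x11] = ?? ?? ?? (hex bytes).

MEM[0x0b,0x21,0x11] = f3 16 f3

[0] 0x18->0x21 len=4 : 16 1f f3 98
[1] 0x0d->0x1c len=2 : 43 a7
[2] 0x20->0x08 len=5 : 07 16 1f f3 98
[3] 0x21->0x0f len=6 : 16 1f f3 98 3b 06
query mem[0x0b]=0xf3, mem[0x21]=0x16, mem[0x11]=0xf3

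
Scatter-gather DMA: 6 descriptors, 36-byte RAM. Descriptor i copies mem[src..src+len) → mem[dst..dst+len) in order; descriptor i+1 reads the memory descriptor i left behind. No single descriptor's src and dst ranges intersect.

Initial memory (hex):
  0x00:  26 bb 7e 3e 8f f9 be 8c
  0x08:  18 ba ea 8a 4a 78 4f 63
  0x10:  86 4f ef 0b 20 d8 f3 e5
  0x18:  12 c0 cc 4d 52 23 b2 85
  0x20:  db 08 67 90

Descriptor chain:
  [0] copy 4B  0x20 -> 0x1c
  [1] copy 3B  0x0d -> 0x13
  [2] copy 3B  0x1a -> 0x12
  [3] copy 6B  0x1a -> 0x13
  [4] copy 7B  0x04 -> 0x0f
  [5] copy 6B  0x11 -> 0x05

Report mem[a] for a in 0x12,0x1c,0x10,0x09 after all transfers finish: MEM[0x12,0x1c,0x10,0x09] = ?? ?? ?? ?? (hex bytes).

#0 dst[0x1c+4] := {0xdb,0x08,0x67,0x90}
#1 dst[0x13+3] := {0x78,0x4f,0x63}
#2 dst[0x12+3] := {0xcc,0x4d,0xdb}
#3 dst[0x13+6] := {0xcc,0x4d,0xdb,0x08,0x67,0x90}
#4 dst[0x0f+7] := {0x8f,0xf9,0xbe,0x8c,0x18,0xba,0xea}
#5 dst[0x05+6] := {0xbe,0x8c,0x18,0xba,0xea,0x08}
query mem[0x12]=0x8c, mem[0x1c]=0xdb, mem[0x10]=0xf9, mem[0x09]=0xea

MEM[0x12,0x1c,0x10,0x09] = 8c db f9 ea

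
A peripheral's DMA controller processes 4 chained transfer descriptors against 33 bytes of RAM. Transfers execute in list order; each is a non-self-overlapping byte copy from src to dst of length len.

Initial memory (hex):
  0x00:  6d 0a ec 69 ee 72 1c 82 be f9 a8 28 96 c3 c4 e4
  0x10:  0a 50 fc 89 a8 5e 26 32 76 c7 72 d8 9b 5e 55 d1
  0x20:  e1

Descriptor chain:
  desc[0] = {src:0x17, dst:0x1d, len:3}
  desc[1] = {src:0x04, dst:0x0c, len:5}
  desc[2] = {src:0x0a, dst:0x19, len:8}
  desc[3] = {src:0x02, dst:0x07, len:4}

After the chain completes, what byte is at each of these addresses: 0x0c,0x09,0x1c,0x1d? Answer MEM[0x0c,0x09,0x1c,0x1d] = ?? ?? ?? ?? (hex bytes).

[0] 0x17->0x1d len=3 : 32 76 c7
[1] 0x04->0x0c len=5 : ee 72 1c 82 be
[2] 0x0a->0x19 len=8 : a8 28 ee 72 1c 82 be 50
[3] 0x02->0x07 len=4 : ec 69 ee 72
query mem[0x0c]=0xee, mem[0x09]=0xee, mem[0x1c]=0x72, mem[0x1d]=0x1c

MEM[0x0c,0x09,0x1c,0x1d] = ee ee 72 1c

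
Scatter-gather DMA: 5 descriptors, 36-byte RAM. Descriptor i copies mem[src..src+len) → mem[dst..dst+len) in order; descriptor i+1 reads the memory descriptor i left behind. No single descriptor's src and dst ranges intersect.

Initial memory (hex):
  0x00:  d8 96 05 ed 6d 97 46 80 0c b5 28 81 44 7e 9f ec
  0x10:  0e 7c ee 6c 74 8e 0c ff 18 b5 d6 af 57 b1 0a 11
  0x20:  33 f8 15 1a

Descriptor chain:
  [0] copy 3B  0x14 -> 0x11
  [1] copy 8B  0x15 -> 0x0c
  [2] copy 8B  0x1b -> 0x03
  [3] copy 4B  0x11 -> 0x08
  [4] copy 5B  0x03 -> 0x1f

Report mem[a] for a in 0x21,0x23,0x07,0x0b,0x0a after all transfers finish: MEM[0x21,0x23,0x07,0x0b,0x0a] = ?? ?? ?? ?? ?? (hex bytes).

MEM[0x21,0x23,0x07,0x0b,0x0a] = b1 11 11 74 57

[0] 0x14->0x11 len=3 : 74 8e 0c
[1] 0x15->0x0c len=8 : 8e 0c ff 18 b5 d6 af 57
[2] 0x1b->0x03 len=8 : af 57 b1 0a 11 33 f8 15
[3] 0x11->0x08 len=4 : d6 af 57 74
[4] 0x03->0x1f len=5 : af 57 b1 0a 11
query mem[0x21]=0xb1, mem[0x23]=0x11, mem[0x07]=0x11, mem[0x0b]=0x74, mem[0x0a]=0x57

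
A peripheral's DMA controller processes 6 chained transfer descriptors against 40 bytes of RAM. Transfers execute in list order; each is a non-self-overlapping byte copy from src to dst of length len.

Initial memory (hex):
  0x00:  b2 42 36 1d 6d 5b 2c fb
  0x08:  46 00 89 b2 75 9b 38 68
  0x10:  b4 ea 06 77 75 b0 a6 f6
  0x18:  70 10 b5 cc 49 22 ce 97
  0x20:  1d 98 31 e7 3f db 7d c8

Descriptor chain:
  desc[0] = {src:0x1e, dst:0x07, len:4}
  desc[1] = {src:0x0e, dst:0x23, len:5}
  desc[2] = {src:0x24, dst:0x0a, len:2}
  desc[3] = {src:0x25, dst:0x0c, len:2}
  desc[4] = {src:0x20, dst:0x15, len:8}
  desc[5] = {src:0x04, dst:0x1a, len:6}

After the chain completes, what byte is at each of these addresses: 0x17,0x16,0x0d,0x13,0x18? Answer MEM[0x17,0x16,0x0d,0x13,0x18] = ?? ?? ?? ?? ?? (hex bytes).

  after D0: wrote 4B at 0x07 = ce971d98
  after D1: wrote 5B at 0x23 = 3868b4ea06
  after D2: wrote 2B at 0x0a = 68b4
  after D3: wrote 2B at 0x0c = b4ea
  after D4: wrote 8B at 0x15 = 1d98313868b4ea06
  after D5: wrote 6B at 0x1a = 6d5b2cce971d
query mem[0x17]=0x31, mem[0x16]=0x98, mem[0x0d]=0xea, mem[0x13]=0x77, mem[0x18]=0x38

MEM[0x17,0x16,0x0d,0x13,0x18] = 31 98 ea 77 38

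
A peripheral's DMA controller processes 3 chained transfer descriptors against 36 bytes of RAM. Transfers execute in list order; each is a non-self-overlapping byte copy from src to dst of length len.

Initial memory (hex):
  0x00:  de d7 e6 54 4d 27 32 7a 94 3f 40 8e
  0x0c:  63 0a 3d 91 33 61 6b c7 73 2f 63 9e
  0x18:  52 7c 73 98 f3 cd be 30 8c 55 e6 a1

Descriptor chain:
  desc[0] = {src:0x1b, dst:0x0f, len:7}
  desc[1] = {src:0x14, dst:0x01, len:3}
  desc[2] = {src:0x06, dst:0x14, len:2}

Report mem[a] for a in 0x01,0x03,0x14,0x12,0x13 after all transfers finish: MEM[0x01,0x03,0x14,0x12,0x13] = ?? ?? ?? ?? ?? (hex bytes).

MEM[0x01,0x03,0x14,0x12,0x13] = 8c 63 32 be 30

D0: mem[0x0f..0x15] <- [98 f3 cd be 30 8c 55]
D1: mem[0x01..0x03] <- [8c 55 63]
D2: mem[0x14..0x15] <- [32 7a]
query mem[0x01]=0x8c, mem[0x03]=0x63, mem[0x14]=0x32, mem[0x12]=0xbe, mem[0x13]=0x30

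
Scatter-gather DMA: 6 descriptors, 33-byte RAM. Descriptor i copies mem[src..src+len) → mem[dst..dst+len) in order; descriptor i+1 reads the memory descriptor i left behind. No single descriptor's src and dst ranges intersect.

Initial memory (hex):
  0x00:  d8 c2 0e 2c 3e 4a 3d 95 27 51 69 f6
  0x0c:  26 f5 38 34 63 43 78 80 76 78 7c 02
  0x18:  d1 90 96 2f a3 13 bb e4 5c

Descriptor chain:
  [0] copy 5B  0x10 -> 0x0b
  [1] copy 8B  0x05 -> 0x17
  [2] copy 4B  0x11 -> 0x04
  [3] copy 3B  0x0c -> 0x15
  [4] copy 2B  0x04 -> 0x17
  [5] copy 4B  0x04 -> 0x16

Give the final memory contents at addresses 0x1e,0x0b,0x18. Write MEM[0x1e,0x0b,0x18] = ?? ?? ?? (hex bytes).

#0 dst[0x0b+5] := {0x63,0x43,0x78,0x80,0x76}
#1 dst[0x17+8] := {0x4a,0x3d,0x95,0x27,0x51,0x69,0x63,0x43}
#2 dst[0x04+4] := {0x43,0x78,0x80,0x76}
#3 dst[0x15+3] := {0x43,0x78,0x80}
#4 dst[0x17+2] := {0x43,0x78}
#5 dst[0x16+4] := {0x43,0x78,0x80,0x76}
query mem[0x1e]=0x43, mem[0x0b]=0x63, mem[0x18]=0x80

MEM[0x1e,0x0b,0x18] = 43 63 80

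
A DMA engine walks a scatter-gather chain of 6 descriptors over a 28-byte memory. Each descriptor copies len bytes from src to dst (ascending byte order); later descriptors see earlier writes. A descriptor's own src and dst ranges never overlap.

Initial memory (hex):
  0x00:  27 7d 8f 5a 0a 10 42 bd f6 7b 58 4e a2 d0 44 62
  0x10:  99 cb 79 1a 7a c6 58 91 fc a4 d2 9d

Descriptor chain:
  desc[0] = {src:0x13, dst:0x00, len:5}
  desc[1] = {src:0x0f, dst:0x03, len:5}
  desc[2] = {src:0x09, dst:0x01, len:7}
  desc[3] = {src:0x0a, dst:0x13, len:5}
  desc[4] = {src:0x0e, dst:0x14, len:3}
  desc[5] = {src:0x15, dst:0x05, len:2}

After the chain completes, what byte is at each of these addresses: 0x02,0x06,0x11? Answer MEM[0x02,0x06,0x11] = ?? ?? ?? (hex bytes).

[0] 0x13->0x00 len=5 : 1a 7a c6 58 91
[1] 0x0f->0x03 len=5 : 62 99 cb 79 1a
[2] 0x09->0x01 len=7 : 7b 58 4e a2 d0 44 62
[3] 0x0a->0x13 len=5 : 58 4e a2 d0 44
[4] 0x0e->0x14 len=3 : 44 62 99
[5] 0x15->0x05 len=2 : 62 99
query mem[0x02]=0x58, mem[0x06]=0x99, mem[0x11]=0xcb

MEM[0x02,0x06,0x11] = 58 99 cb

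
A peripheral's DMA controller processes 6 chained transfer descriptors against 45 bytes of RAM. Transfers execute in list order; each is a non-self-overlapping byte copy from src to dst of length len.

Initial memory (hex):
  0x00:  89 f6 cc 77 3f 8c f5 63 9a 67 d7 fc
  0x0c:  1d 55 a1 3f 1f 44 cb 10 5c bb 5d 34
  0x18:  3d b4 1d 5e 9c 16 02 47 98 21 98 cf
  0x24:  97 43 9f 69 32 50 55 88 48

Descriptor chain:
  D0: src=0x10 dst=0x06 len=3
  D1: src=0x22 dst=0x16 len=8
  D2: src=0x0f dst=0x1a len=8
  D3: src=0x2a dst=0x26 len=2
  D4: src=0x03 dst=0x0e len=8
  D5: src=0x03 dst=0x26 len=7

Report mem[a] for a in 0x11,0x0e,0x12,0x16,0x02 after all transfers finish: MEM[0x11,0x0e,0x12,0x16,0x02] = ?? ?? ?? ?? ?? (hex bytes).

D0: mem[0x06..0x08] <- [1f 44 cb]
D1: mem[0x16..0x1d] <- [98 cf 97 43 9f 69 32 50]
D2: mem[0x1a..0x21] <- [3f 1f 44 cb 10 5c bb 98]
D3: mem[0x26..0x27] <- [55 88]
D4: mem[0x0e..0x15] <- [77 3f 8c 1f 44 cb 67 d7]
D5: mem[0x26..0x2c] <- [77 3f 8c 1f 44 cb 67]
query mem[0x11]=0x1f, mem[0x0e]=0x77, mem[0x12]=0x44, mem[0x16]=0x98, mem[0x02]=0xcc

MEM[0x11,0x0e,0x12,0x16,0x02] = 1f 77 44 98 cc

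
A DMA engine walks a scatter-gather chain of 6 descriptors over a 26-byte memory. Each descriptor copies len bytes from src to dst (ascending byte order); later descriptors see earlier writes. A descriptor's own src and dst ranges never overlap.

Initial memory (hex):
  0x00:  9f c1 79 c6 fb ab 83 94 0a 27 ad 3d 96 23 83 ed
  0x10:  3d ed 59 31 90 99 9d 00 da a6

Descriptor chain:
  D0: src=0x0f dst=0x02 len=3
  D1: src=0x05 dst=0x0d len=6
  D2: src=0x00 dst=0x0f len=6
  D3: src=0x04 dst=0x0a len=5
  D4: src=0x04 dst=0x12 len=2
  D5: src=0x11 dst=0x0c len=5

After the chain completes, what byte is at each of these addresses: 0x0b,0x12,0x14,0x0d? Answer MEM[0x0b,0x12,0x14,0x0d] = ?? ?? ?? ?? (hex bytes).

MEM[0x0b,0x12,0x14,0x0d] = ab ed ab ed

  after D0: wrote 3B at 0x02 = ed3ded
  after D1: wrote 6B at 0x0d = ab83940a27ad
  after D2: wrote 6B at 0x0f = 9fc1ed3dedab
  after D3: wrote 5B at 0x0a = edab83940a
  after D4: wrote 2B at 0x12 = edab
  after D5: wrote 5B at 0x0c = ededabab99
query mem[0x0b]=0xab, mem[0x12]=0xed, mem[0x14]=0xab, mem[0x0d]=0xed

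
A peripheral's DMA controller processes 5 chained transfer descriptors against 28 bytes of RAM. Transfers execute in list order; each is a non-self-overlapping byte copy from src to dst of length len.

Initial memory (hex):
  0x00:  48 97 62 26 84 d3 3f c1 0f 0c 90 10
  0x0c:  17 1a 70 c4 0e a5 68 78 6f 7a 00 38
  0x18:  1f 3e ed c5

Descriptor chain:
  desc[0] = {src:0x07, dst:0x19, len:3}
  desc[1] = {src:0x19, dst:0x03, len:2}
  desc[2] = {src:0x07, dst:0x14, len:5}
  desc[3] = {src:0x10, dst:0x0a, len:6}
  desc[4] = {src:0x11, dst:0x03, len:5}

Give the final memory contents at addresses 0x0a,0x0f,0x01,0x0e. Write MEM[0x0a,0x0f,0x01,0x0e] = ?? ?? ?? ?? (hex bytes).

MEM[0x0a,0x0f,0x01,0x0e] = 0e 0f 97 c1

D0: mem[0x19..0x1b] <- [c1 0f 0c]
D1: mem[0x03..0x04] <- [c1 0f]
D2: mem[0x14..0x18] <- [c1 0f 0c 90 10]
D3: mem[0x0a..0x0f] <- [0e a5 68 78 c1 0f]
D4: mem[0x03..0x07] <- [a5 68 78 c1 0f]
query mem[0x0a]=0x0e, mem[0x0f]=0x0f, mem[0x01]=0x97, mem[0x0e]=0xc1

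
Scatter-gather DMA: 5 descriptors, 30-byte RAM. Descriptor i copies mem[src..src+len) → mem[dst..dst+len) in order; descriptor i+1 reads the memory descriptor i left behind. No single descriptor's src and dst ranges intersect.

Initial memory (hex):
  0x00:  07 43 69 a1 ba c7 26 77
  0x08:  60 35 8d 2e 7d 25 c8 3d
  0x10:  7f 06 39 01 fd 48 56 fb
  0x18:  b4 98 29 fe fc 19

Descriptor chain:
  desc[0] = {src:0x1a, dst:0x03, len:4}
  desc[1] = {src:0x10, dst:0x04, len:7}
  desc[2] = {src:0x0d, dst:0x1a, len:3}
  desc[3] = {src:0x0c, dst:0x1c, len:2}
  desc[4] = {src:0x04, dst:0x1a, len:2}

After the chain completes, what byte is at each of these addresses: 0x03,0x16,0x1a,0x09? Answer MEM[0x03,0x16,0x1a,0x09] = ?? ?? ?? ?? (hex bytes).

MEM[0x03,0x16,0x1a,0x09] = 29 56 7f 48

D0: mem[0x03..0x06] <- [29 fe fc 19]
D1: mem[0x04..0x0a] <- [7f 06 39 01 fd 48 56]
D2: mem[0x1a..0x1c] <- [25 c8 3d]
D3: mem[0x1c..0x1d] <- [7d 25]
D4: mem[0x1a..0x1b] <- [7f 06]
query mem[0x03]=0x29, mem[0x16]=0x56, mem[0x1a]=0x7f, mem[0x09]=0x48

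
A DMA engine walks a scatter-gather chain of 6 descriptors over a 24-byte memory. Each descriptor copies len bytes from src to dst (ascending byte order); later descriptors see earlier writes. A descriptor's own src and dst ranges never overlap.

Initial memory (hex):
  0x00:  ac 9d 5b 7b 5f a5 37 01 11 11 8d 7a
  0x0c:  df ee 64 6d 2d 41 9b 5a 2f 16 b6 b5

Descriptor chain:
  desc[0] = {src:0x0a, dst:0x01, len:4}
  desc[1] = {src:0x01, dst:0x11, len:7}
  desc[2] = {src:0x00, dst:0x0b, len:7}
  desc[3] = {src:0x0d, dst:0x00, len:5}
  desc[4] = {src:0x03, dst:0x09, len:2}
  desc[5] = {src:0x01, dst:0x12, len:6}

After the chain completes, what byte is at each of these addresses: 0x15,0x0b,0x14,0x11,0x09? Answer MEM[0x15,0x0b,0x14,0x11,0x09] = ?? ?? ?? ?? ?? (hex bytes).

MEM[0x15,0x0b,0x14,0x11,0x09] = 37 ac a5 37 a5

#0 dst[0x01+4] := {0x8d,0x7a,0xdf,0xee}
#1 dst[0x11+7] := {0x8d,0x7a,0xdf,0xee,0xa5,0x37,0x01}
#2 dst[0x0b+7] := {0xac,0x8d,0x7a,0xdf,0xee,0xa5,0x37}
#3 dst[0x00+5] := {0x7a,0xdf,0xee,0xa5,0x37}
#4 dst[0x09+2] := {0xa5,0x37}
#5 dst[0x12+6] := {0xdf,0xee,0xa5,0x37,0xa5,0x37}
query mem[0x15]=0x37, mem[0x0b]=0xac, mem[0x14]=0xa5, mem[0x11]=0x37, mem[0x09]=0xa5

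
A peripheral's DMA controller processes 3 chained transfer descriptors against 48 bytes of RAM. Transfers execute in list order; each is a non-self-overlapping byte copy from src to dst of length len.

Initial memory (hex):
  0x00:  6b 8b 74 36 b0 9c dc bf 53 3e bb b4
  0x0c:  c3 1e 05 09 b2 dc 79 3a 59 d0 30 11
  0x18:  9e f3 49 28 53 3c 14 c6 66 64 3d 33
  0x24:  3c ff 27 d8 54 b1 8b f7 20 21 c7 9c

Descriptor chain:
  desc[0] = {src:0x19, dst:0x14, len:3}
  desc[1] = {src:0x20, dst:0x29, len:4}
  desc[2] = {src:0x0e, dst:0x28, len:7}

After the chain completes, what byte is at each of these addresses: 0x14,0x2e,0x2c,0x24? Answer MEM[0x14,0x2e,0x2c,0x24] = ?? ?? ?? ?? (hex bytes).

  after D0: wrote 3B at 0x14 = f34928
  after D1: wrote 4B at 0x29 = 66643d33
  after D2: wrote 7B at 0x28 = 0509b2dc793af3
query mem[0x14]=0xf3, mem[0x2e]=0xf3, mem[0x2c]=0x79, mem[0x24]=0x3c

MEM[0x14,0x2e,0x2c,0x24] = f3 f3 79 3c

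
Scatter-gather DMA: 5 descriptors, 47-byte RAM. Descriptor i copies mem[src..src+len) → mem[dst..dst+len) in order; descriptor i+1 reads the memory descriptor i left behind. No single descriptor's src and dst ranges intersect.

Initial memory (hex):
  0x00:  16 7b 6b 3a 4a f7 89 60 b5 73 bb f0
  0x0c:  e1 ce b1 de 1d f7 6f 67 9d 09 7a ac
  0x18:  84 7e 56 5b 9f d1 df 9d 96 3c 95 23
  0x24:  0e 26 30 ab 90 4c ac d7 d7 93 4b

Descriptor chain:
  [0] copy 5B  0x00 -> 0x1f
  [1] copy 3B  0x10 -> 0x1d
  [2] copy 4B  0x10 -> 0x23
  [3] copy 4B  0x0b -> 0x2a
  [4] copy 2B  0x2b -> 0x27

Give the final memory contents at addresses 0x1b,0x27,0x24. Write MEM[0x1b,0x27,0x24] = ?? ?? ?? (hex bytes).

MEM[0x1b,0x27,0x24] = 5b e1 f7

[0] 0x00->0x1f len=5 : 16 7b 6b 3a 4a
[1] 0x10->0x1d len=3 : 1d f7 6f
[2] 0x10->0x23 len=4 : 1d f7 6f 67
[3] 0x0b->0x2a len=4 : f0 e1 ce b1
[4] 0x2b->0x27 len=2 : e1 ce
query mem[0x1b]=0x5b, mem[0x27]=0xe1, mem[0x24]=0xf7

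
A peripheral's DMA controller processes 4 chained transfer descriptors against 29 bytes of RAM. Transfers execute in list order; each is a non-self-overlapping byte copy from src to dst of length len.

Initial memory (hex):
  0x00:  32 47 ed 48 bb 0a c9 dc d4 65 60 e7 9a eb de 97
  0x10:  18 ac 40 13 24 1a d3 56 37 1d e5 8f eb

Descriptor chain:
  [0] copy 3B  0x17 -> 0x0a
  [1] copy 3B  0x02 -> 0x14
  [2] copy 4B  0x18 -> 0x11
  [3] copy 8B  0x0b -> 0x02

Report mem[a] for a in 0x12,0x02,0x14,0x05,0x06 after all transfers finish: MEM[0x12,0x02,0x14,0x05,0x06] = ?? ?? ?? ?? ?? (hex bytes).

  after D0: wrote 3B at 0x0a = 56371d
  after D1: wrote 3B at 0x14 = ed48bb
  after D2: wrote 4B at 0x11 = 371de58f
  after D3: wrote 8B at 0x02 = 371debde9718371d
query mem[0x12]=0x1d, mem[0x02]=0x37, mem[0x14]=0x8f, mem[0x05]=0xde, mem[0x06]=0x97

MEM[0x12,0x02,0x14,0x05,0x06] = 1d 37 8f de 97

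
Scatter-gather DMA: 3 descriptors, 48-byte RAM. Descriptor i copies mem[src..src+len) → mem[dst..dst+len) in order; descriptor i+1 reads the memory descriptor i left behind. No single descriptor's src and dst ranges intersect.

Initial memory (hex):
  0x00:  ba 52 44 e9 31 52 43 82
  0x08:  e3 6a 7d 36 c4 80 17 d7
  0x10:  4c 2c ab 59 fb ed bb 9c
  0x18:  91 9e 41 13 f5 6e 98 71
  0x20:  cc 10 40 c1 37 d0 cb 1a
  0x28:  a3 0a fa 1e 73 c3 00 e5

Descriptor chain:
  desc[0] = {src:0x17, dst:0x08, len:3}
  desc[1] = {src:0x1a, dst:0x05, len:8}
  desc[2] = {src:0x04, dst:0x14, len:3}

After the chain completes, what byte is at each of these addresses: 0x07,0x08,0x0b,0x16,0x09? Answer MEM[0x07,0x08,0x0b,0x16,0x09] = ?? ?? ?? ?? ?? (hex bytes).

MEM[0x07,0x08,0x0b,0x16,0x09] = f5 6e cc 13 98

  after D0: wrote 3B at 0x08 = 9c919e
  after D1: wrote 8B at 0x05 = 4113f56e9871cc10
  after D2: wrote 3B at 0x14 = 314113
query mem[0x07]=0xf5, mem[0x08]=0x6e, mem[0x0b]=0xcc, mem[0x16]=0x13, mem[0x09]=0x98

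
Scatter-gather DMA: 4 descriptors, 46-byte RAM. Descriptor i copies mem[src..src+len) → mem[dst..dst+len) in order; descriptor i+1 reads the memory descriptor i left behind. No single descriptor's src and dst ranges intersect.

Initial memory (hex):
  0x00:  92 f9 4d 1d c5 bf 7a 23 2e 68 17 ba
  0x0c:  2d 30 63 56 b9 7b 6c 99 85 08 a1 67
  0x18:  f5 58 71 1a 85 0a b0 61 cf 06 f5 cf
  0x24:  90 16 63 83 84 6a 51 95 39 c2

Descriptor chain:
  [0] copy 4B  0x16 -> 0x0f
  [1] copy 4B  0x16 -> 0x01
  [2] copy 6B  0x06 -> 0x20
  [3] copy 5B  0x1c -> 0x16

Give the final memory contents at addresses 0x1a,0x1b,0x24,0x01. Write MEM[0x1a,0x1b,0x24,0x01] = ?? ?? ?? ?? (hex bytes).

D0: mem[0x0f..0x12] <- [a1 67 f5 58]
D1: mem[0x01..0x04] <- [a1 67 f5 58]
D2: mem[0x20..0x25] <- [7a 23 2e 68 17 ba]
D3: mem[0x16..0x1a] <- [85 0a b0 61 7a]
query mem[0x1a]=0x7a, mem[0x1b]=0x1a, mem[0x24]=0x17, mem[0x01]=0xa1

MEM[0x1a,0x1b,0x24,0x01] = 7a 1a 17 a1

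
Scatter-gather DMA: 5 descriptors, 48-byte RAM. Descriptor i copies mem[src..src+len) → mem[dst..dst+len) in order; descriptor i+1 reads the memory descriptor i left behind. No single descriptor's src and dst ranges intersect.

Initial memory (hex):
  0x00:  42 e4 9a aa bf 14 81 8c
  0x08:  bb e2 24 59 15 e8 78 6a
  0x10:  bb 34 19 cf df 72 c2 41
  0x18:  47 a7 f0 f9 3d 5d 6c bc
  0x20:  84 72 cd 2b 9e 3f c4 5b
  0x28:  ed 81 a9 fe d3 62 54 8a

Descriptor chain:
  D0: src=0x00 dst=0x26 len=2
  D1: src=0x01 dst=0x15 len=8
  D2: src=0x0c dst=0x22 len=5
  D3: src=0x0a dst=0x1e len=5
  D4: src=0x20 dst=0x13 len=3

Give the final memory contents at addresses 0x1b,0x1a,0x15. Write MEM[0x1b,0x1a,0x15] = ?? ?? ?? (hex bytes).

MEM[0x1b,0x1a,0x15] = 8c 81 78

D0: mem[0x26..0x27] <- [42 e4]
D1: mem[0x15..0x1c] <- [e4 9a aa bf 14 81 8c bb]
D2: mem[0x22..0x26] <- [15 e8 78 6a bb]
D3: mem[0x1e..0x22] <- [24 59 15 e8 78]
D4: mem[0x13..0x15] <- [15 e8 78]
query mem[0x1b]=0x8c, mem[0x1a]=0x81, mem[0x15]=0x78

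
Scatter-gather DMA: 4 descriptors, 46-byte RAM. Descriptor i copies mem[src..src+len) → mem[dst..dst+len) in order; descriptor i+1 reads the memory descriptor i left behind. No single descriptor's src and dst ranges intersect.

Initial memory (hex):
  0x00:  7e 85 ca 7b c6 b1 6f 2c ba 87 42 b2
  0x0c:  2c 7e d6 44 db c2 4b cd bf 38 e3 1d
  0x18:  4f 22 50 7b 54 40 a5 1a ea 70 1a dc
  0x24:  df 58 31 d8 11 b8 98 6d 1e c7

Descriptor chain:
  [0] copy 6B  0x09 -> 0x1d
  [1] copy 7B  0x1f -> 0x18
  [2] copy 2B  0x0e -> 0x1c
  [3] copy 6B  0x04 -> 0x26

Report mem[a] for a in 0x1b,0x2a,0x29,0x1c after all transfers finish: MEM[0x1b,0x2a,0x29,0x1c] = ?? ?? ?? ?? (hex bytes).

MEM[0x1b,0x2a,0x29,0x1c] = d6 ba 2c d6

D0: mem[0x1d..0x22] <- [87 42 b2 2c 7e d6]
D1: mem[0x18..0x1e] <- [b2 2c 7e d6 dc df 58]
D2: mem[0x1c..0x1d] <- [d6 44]
D3: mem[0x26..0x2b] <- [c6 b1 6f 2c ba 87]
query mem[0x1b]=0xd6, mem[0x2a]=0xba, mem[0x29]=0x2c, mem[0x1c]=0xd6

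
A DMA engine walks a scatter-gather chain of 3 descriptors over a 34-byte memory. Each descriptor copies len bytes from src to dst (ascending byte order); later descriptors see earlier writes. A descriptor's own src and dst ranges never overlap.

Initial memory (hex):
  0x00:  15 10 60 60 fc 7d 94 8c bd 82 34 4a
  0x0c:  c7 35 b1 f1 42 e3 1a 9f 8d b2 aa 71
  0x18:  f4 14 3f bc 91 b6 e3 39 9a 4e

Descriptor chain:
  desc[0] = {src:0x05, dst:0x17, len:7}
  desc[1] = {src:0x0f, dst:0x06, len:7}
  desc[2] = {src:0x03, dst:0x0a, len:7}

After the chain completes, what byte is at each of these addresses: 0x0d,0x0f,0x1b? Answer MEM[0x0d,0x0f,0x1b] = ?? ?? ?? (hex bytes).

[0] 0x05->0x17 len=7 : 7d 94 8c bd 82 34 4a
[1] 0x0f->0x06 len=7 : f1 42 e3 1a 9f 8d b2
[2] 0x03->0x0a len=7 : 60 fc 7d f1 42 e3 1a
query mem[0x0d]=0xf1, mem[0x0f]=0xe3, mem[0x1b]=0x82

MEM[0x0d,0x0f,0x1b] = f1 e3 82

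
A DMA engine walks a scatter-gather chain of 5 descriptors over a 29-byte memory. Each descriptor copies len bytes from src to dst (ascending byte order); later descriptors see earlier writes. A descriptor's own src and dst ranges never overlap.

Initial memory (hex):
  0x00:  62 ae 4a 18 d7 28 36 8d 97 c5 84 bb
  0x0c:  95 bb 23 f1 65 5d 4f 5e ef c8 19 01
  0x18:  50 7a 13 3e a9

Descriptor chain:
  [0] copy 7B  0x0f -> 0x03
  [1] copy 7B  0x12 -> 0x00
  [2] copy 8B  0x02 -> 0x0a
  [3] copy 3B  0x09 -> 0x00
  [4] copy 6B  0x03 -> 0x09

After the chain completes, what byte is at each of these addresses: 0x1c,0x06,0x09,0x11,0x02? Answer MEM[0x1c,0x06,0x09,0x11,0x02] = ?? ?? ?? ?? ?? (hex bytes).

MEM[0x1c,0x06,0x09,0x11,0x02] = a9 50 c8 c8 c8

[0] 0x0f->0x03 len=7 : f1 65 5d 4f 5e ef c8
[1] 0x12->0x00 len=7 : 4f 5e ef c8 19 01 50
[2] 0x02->0x0a len=8 : ef c8 19 01 50 5e ef c8
[3] 0x09->0x00 len=3 : c8 ef c8
[4] 0x03->0x09 len=6 : c8 19 01 50 5e ef
query mem[0x1c]=0xa9, mem[0x06]=0x50, mem[0x09]=0xc8, mem[0x11]=0xc8, mem[0x02]=0xc8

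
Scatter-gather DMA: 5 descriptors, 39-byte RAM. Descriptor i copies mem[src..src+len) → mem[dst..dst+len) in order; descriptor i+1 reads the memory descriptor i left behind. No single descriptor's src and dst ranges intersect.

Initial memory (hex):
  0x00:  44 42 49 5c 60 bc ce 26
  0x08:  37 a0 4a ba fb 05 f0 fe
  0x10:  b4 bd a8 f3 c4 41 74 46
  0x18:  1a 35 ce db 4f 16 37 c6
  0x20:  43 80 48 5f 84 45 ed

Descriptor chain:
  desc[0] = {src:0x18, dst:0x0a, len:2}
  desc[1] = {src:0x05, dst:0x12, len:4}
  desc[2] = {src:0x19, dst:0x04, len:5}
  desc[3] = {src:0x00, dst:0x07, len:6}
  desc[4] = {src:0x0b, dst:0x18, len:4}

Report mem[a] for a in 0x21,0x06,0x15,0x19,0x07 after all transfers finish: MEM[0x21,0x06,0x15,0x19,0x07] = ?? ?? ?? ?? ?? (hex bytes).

  after D0: wrote 2B at 0x0a = 1a35
  after D1: wrote 4B at 0x12 = bcce2637
  after D2: wrote 5B at 0x04 = 35cedb4f16
  after D3: wrote 6B at 0x07 = 4442495c35ce
  after D4: wrote 4B at 0x18 = 35ce05f0
query mem[0x21]=0x80, mem[0x06]=0xdb, mem[0x15]=0x37, mem[0x19]=0xce, mem[0x07]=0x44

MEM[0x21,0x06,0x15,0x19,0x07] = 80 db 37 ce 44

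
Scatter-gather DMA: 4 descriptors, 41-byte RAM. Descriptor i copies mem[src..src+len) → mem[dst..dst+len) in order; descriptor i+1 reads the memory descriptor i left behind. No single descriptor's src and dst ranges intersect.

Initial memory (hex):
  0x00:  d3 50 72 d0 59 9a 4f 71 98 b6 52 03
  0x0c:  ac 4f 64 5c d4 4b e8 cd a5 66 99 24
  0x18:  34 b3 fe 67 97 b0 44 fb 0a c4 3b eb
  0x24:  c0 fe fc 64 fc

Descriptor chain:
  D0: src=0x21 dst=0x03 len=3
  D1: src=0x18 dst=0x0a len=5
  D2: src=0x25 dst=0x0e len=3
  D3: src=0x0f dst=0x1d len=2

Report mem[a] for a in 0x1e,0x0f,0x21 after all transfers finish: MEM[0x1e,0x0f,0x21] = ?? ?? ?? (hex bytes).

  after D0: wrote 3B at 0x03 = c43beb
  after D1: wrote 5B at 0x0a = 34b3fe6797
  after D2: wrote 3B at 0x0e = fefc64
  after D3: wrote 2B at 0x1d = fc64
query mem[0x1e]=0x64, mem[0x0f]=0xfc, mem[0x21]=0xc4

MEM[0x1e,0x0f,0x21] = 64 fc c4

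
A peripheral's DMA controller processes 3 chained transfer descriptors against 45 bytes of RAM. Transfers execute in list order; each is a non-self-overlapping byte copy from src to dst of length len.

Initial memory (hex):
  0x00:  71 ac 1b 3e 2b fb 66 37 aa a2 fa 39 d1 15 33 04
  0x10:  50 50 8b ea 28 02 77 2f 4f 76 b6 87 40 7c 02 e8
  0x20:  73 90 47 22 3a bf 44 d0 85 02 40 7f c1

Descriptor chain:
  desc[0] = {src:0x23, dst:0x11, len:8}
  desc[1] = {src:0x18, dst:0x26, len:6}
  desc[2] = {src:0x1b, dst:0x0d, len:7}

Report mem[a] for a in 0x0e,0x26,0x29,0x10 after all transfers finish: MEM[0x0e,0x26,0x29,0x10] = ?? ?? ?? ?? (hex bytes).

MEM[0x0e,0x26,0x29,0x10] = 40 40 87 02

[0] 0x23->0x11 len=8 : 22 3a bf 44 d0 85 02 40
[1] 0x18->0x26 len=6 : 40 76 b6 87 40 7c
[2] 0x1b->0x0d len=7 : 87 40 7c 02 e8 73 90
query mem[0x0e]=0x40, mem[0x26]=0x40, mem[0x29]=0x87, mem[0x10]=0x02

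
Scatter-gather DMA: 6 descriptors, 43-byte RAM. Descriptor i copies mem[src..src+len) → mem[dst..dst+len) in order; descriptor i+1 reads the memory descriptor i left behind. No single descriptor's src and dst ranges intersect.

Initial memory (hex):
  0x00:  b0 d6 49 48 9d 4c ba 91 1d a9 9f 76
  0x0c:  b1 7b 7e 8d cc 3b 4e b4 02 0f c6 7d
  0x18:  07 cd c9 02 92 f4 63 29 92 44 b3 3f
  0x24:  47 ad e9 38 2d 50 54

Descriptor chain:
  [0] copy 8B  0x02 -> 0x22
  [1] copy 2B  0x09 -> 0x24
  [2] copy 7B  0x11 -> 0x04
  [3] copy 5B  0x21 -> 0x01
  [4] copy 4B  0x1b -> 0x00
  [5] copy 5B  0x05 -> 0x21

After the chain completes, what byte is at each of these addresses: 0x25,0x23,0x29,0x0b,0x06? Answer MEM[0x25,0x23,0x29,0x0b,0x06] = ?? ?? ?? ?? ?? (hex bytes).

MEM[0x25,0x23,0x29,0x0b,0x06] = c6 02 a9 76 b4

#0 dst[0x22+8] := {0x49,0x48,0x9d,0x4c,0xba,0x91,0x1d,0xa9}
#1 dst[0x24+2] := {0xa9,0x9f}
#2 dst[0x04+7] := {0x3b,0x4e,0xb4,0x02,0x0f,0xc6,0x7d}
#3 dst[0x01+5] := {0x44,0x49,0x48,0xa9,0x9f}
#4 dst[0x00+4] := {0x02,0x92,0xf4,0x63}
#5 dst[0x21+5] := {0x9f,0xb4,0x02,0x0f,0xc6}
query mem[0x25]=0xc6, mem[0x23]=0x02, mem[0x29]=0xa9, mem[0x0b]=0x76, mem[0x06]=0xb4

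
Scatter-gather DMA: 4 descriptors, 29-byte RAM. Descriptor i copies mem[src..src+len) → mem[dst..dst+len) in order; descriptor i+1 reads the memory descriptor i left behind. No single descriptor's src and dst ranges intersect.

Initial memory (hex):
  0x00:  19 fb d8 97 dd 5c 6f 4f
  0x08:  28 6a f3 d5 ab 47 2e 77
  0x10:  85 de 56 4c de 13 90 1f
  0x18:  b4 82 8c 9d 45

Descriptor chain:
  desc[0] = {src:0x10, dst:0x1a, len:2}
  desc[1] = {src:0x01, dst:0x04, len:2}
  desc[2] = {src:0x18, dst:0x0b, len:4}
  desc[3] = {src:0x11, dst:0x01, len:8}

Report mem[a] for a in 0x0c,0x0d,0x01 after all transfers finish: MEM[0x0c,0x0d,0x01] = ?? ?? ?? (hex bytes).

MEM[0x0c,0x0d,0x01] = 82 85 de

[0] 0x10->0x1a len=2 : 85 de
[1] 0x01->0x04 len=2 : fb d8
[2] 0x18->0x0b len=4 : b4 82 85 de
[3] 0x11->0x01 len=8 : de 56 4c de 13 90 1f b4
query mem[0x0c]=0x82, mem[0x0d]=0x85, mem[0x01]=0xde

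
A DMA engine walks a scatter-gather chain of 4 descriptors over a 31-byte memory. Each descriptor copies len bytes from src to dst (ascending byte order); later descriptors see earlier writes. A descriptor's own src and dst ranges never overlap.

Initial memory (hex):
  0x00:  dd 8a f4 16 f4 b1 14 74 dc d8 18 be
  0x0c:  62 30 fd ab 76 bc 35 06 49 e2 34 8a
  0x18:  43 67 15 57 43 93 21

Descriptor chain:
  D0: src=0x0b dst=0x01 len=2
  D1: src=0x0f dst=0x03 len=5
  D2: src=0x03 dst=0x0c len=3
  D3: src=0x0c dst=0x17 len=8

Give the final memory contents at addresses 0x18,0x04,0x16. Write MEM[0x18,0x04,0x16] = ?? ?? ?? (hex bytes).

  after D0: wrote 2B at 0x01 = be62
  after D1: wrote 5B at 0x03 = ab76bc3506
  after D2: wrote 3B at 0x0c = ab76bc
  after D3: wrote 8B at 0x17 = ab76bcab76bc3506
query mem[0x18]=0x76, mem[0x04]=0x76, mem[0x16]=0x34

MEM[0x18,0x04,0x16] = 76 76 34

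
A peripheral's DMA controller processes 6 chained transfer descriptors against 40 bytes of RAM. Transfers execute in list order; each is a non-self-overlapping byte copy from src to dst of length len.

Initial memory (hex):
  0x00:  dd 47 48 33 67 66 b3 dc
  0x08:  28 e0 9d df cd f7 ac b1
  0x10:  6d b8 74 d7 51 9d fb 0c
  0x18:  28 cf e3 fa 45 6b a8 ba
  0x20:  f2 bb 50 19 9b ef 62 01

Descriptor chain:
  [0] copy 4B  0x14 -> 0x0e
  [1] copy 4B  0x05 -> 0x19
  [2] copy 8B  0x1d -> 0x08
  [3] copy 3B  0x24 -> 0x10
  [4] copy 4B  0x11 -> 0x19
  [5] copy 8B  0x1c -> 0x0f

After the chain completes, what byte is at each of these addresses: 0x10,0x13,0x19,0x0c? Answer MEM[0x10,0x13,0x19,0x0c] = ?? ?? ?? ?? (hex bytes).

[0] 0x14->0x0e len=4 : 51 9d fb 0c
[1] 0x05->0x19 len=4 : 66 b3 dc 28
[2] 0x1d->0x08 len=8 : 6b a8 ba f2 bb 50 19 9b
[3] 0x24->0x10 len=3 : 9b ef 62
[4] 0x11->0x19 len=4 : ef 62 d7 51
[5] 0x1c->0x0f len=8 : 51 6b a8 ba f2 bb 50 19
query mem[0x10]=0x6b, mem[0x13]=0xf2, mem[0x19]=0xef, mem[0x0c]=0xbb

MEM[0x10,0x13,0x19,0x0c] = 6b f2 ef bb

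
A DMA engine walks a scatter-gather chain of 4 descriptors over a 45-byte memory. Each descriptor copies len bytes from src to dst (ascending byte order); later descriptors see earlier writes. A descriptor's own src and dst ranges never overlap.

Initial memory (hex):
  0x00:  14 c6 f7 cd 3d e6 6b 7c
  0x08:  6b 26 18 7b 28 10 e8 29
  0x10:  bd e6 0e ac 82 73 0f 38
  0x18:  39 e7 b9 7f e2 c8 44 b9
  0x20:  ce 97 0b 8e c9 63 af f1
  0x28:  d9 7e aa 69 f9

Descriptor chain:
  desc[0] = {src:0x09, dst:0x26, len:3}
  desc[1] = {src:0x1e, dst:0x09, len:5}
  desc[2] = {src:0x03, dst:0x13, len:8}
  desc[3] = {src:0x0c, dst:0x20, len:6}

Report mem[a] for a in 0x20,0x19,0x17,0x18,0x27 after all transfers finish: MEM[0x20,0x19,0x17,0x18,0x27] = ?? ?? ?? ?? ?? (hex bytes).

  after D0: wrote 3B at 0x26 = 26187b
  after D1: wrote 5B at 0x09 = 44b9ce970b
  after D2: wrote 8B at 0x13 = cd3de66b7c6b44b9
  after D3: wrote 6B at 0x20 = 970be829bde6
query mem[0x20]=0x97, mem[0x19]=0x44, mem[0x17]=0x7c, mem[0x18]=0x6b, mem[0x27]=0x18

MEM[0x20,0x19,0x17,0x18,0x27] = 97 44 7c 6b 18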